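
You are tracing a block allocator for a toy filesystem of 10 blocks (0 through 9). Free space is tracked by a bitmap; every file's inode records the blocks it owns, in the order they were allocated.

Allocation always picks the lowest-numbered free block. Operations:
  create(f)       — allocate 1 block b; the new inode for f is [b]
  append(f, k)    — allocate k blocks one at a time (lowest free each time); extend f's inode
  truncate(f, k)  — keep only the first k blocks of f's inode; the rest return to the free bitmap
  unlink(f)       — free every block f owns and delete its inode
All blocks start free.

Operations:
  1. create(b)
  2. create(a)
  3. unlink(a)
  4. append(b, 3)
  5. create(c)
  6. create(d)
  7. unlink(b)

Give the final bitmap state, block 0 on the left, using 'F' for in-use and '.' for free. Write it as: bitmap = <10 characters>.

bitmap = ....FF....

create(b): bitmap=F......... | b=[0]
create(a): bitmap=FF........ | a=[1] b=[0]
unlink(a): bitmap=F......... | b=[0]
append(b, 3): bitmap=FFFF...... | b=[0, 1, 2, 3]
create(c): bitmap=FFFFF..... | b=[0, 1, 2, 3] c=[4]
create(d): bitmap=FFFFFF.... | b=[0, 1, 2, 3] c=[4] d=[5]
unlink(b): bitmap=....FF.... | c=[4] d=[5]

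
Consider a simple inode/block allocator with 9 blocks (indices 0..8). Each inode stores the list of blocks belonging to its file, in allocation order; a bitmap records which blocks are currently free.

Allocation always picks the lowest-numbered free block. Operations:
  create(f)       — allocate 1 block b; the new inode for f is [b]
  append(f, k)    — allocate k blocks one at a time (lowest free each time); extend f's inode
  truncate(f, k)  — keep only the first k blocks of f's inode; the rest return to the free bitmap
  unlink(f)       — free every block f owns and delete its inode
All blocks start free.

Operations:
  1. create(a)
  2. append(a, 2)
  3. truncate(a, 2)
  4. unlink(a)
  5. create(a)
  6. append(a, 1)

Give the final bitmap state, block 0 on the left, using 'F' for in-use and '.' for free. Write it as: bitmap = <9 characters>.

bitmap = FF.......

  1. create(a)  ⇒  F........  {a→[0]}
  2. append(a, 2)  ⇒  FFF......  {a→[0, 1, 2]}
  3. truncate(a, 2)  ⇒  FF.......  {a→[0, 1]}
  4. unlink(a)  ⇒  .........  {}
  5. create(a)  ⇒  F........  {a→[0]}
  6. append(a, 1)  ⇒  FF.......  {a→[0, 1]}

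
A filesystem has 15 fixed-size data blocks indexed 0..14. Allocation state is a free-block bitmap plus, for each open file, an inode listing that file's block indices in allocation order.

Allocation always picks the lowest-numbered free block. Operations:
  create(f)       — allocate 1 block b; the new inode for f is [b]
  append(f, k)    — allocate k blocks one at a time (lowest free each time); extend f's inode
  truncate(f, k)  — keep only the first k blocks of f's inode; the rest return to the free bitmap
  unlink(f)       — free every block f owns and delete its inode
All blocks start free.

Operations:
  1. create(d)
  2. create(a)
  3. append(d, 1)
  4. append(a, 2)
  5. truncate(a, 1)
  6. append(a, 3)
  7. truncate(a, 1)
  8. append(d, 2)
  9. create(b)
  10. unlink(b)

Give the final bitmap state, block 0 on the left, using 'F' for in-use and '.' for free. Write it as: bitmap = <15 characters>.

create(d): bitmap=F.............. | d=[0]
create(a): bitmap=FF............. | a=[1] d=[0]
append(d, 1): bitmap=FFF............ | a=[1] d=[0, 2]
append(a, 2): bitmap=FFFFF.......... | a=[1, 3, 4] d=[0, 2]
truncate(a, 1): bitmap=FFF............ | a=[1] d=[0, 2]
append(a, 3): bitmap=FFFFFF......... | a=[1, 3, 4, 5] d=[0, 2]
truncate(a, 1): bitmap=FFF............ | a=[1] d=[0, 2]
append(d, 2): bitmap=FFFFF.......... | a=[1] d=[0, 2, 3, 4]
create(b): bitmap=FFFFFF......... | a=[1] b=[5] d=[0, 2, 3, 4]
unlink(b): bitmap=FFFFF.......... | a=[1] d=[0, 2, 3, 4]

bitmap = FFFFF..........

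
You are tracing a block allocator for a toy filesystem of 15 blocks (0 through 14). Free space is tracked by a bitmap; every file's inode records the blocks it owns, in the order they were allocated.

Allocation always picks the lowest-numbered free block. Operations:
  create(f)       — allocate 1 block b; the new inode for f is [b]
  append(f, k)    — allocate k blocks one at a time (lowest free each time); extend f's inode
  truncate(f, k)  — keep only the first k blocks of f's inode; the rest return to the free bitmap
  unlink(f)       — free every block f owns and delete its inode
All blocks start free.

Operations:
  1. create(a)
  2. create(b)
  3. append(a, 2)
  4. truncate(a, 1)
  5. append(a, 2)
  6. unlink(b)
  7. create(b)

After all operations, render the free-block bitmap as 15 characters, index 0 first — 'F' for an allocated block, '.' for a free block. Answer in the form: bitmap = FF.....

bitmap = FFFF...........

[1] create(a) — a=0 (map F..............)
[2] create(b) — a=0 b=1 (map FF.............)
[3] append(a, 2) — a=0,2,3 b=1 (map FFFF...........)
[4] truncate(a, 1) — a=0 b=1 (map FF.............)
[5] append(a, 2) — a=0,2,3 b=1 (map FFFF...........)
[6] unlink(b) — a=0,2,3 (map F.FF...........)
[7] create(b) — a=0,2,3 b=1 (map FFFF...........)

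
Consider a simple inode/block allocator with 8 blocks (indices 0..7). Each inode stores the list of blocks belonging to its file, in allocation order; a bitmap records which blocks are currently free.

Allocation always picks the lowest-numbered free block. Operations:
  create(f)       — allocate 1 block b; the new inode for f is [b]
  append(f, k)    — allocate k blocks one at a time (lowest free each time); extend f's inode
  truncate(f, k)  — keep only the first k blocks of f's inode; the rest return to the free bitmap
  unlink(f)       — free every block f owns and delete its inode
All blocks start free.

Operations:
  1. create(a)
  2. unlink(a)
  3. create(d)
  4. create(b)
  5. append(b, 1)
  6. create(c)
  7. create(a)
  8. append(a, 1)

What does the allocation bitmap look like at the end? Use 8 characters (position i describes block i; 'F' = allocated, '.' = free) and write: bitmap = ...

bitmap = FFFFFF..

create(a): bitmap=F....... | a=[0]
unlink(a): bitmap=........ | 
create(d): bitmap=F....... | d=[0]
create(b): bitmap=FF...... | b=[1] d=[0]
append(b, 1): bitmap=FFF..... | b=[1, 2] d=[0]
create(c): bitmap=FFFF.... | b=[1, 2] c=[3] d=[0]
create(a): bitmap=FFFFF... | a=[4] b=[1, 2] c=[3] d=[0]
append(a, 1): bitmap=FFFFFF.. | a=[4, 5] b=[1, 2] c=[3] d=[0]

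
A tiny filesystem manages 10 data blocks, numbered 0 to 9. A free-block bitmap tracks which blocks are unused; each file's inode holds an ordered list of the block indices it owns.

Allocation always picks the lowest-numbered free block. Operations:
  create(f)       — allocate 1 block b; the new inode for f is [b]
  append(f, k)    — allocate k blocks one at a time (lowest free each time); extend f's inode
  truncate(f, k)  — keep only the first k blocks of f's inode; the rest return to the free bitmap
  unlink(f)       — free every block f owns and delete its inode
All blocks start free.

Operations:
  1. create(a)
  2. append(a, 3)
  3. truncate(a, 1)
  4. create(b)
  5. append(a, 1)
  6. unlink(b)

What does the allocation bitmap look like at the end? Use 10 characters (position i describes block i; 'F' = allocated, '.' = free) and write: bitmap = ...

after create(a) → a:[0]  free=[F.........]
after append(a, 3) → a:[0, 1, 2, 3]  free=[FFFF......]
after truncate(a, 1) → a:[0]  free=[F.........]
after create(b) → a:[0], b:[1]  free=[FF........]
after append(a, 1) → a:[0, 2], b:[1]  free=[FFF.......]
after unlink(b) → a:[0, 2]  free=[F.F.......]

bitmap = F.F.......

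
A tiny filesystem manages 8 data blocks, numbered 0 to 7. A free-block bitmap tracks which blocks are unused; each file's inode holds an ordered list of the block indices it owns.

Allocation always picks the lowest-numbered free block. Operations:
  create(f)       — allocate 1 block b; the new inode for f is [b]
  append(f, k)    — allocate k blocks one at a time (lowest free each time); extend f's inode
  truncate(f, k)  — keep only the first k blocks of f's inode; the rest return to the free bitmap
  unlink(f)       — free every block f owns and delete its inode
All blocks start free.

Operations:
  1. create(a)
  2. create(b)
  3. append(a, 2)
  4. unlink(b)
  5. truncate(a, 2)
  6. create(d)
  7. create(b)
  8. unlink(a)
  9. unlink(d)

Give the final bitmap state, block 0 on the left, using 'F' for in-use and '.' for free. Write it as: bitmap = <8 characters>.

bitmap = ...F....

[1] create(a) — a=0 (map F.......)
[2] create(b) — a=0 b=1 (map FF......)
[3] append(a, 2) — a=0,2,3 b=1 (map FFFF....)
[4] unlink(b) — a=0,2,3 (map F.FF....)
[5] truncate(a, 2) — a=0,2 (map F.F.....)
[6] create(d) — a=0,2 d=1 (map FFF.....)
[7] create(b) — a=0,2 b=3 d=1 (map FFFF....)
[8] unlink(a) — b=3 d=1 (map .F.F....)
[9] unlink(d) — b=3 (map ...F....)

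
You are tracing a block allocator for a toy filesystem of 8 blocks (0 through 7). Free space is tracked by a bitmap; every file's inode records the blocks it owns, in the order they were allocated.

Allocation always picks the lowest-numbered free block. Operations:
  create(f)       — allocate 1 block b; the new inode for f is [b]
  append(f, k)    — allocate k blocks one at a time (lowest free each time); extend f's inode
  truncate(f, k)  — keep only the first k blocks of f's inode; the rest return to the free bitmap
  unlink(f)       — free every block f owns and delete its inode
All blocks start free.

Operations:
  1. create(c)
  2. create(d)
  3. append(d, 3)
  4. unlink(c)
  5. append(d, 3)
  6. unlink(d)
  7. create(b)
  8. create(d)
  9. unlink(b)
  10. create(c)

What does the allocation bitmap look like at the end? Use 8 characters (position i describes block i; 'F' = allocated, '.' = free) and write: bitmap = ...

bitmap = FF......

[1] create(c) — c=0 (map F.......)
[2] create(d) — c=0 d=1 (map FF......)
[3] append(d, 3) — c=0 d=1,2,3,4 (map FFFFF...)
[4] unlink(c) — d=1,2,3,4 (map .FFFF...)
[5] append(d, 3) — d=1,2,3,4,0,5,6 (map FFFFFFF.)
[6] unlink(d) —  (map ........)
[7] create(b) — b=0 (map F.......)
[8] create(d) — b=0 d=1 (map FF......)
[9] unlink(b) — d=1 (map .F......)
[10] create(c) — c=0 d=1 (map FF......)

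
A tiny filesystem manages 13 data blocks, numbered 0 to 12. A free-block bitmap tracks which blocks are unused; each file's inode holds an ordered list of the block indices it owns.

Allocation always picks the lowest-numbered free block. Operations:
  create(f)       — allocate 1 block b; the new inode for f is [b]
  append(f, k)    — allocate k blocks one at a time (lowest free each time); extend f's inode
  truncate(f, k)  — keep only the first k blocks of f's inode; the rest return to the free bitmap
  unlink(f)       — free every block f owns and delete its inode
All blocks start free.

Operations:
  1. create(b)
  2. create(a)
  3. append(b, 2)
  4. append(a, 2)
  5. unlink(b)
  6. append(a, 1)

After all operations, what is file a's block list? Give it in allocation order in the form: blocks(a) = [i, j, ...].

  1. create(b)  ⇒  F............  {b→[0]}
  2. create(a)  ⇒  FF...........  {a→[1]; b→[0]}
  3. append(b, 2)  ⇒  FFFF.........  {a→[1]; b→[0, 2, 3]}
  4. append(a, 2)  ⇒  FFFFFF.......  {a→[1, 4, 5]; b→[0, 2, 3]}
  5. unlink(b)  ⇒  .F..FF.......  {a→[1, 4, 5]}
  6. append(a, 1)  ⇒  FF..FF.......  {a→[1, 4, 5, 0]}

blocks(a) = [1, 4, 5, 0]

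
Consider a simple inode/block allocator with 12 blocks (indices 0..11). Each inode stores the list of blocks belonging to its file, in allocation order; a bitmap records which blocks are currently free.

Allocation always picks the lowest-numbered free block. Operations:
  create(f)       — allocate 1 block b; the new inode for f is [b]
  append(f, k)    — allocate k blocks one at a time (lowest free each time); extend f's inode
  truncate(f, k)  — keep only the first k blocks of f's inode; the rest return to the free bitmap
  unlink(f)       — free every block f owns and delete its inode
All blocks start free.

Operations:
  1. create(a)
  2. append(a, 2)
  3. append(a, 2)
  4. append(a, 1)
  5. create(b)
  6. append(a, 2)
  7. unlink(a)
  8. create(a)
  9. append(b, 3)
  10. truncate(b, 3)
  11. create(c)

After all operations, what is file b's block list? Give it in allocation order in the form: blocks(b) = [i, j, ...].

  1. create(a)  ⇒  F...........  {a→[0]}
  2. append(a, 2)  ⇒  FFF.........  {a→[0, 1, 2]}
  3. append(a, 2)  ⇒  FFFFF.......  {a→[0, 1, 2, 3, 4]}
  4. append(a, 1)  ⇒  FFFFFF......  {a→[0, 1, 2, 3, 4, 5]}
  5. create(b)  ⇒  FFFFFFF.....  {a→[0, 1, 2, 3, 4, 5]; b→[6]}
  6. append(a, 2)  ⇒  FFFFFFFFF...  {a→[0, 1, 2, 3, 4, 5, 7, 8]; b→[6]}
  7. unlink(a)  ⇒  ......F.....  {b→[6]}
  8. create(a)  ⇒  F.....F.....  {a→[0]; b→[6]}
  9. append(b, 3)  ⇒  FFFF..F.....  {a→[0]; b→[6, 1, 2, 3]}
  10. truncate(b, 3)  ⇒  FFF...F.....  {a→[0]; b→[6, 1, 2]}
  11. create(c)  ⇒  FFFF..F.....  {a→[0]; b→[6, 1, 2]; c→[3]}

blocks(b) = [6, 1, 2]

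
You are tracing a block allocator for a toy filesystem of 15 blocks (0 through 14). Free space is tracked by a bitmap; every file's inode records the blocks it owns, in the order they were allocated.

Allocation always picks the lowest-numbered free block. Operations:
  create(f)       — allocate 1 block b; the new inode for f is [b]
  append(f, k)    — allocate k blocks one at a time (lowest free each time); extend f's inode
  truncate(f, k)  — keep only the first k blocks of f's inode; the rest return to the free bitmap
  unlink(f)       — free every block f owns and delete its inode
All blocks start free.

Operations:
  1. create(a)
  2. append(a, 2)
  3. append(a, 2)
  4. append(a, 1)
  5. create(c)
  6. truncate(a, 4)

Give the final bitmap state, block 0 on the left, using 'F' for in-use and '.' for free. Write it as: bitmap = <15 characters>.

  1. create(a)  ⇒  F..............  {a→[0]}
  2. append(a, 2)  ⇒  FFF............  {a→[0, 1, 2]}
  3. append(a, 2)  ⇒  FFFFF..........  {a→[0, 1, 2, 3, 4]}
  4. append(a, 1)  ⇒  FFFFFF.........  {a→[0, 1, 2, 3, 4, 5]}
  5. create(c)  ⇒  FFFFFFF........  {a→[0, 1, 2, 3, 4, 5]; c→[6]}
  6. truncate(a, 4)  ⇒  FFFF..F........  {a→[0, 1, 2, 3]; c→[6]}

bitmap = FFFF..F........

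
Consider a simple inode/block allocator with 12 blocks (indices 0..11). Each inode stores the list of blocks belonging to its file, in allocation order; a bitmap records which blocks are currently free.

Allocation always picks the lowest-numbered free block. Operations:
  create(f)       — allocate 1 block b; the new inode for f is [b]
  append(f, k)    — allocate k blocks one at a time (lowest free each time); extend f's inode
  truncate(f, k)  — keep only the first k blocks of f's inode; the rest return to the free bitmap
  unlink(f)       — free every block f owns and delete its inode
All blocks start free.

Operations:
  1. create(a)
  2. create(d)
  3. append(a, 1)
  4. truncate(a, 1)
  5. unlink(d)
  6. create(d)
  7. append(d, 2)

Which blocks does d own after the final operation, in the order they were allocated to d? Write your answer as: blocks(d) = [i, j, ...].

blocks(d) = [1, 2, 3]

create(a): bitmap=F........... | a=[0]
create(d): bitmap=FF.......... | a=[0] d=[1]
append(a, 1): bitmap=FFF......... | a=[0, 2] d=[1]
truncate(a, 1): bitmap=FF.......... | a=[0] d=[1]
unlink(d): bitmap=F........... | a=[0]
create(d): bitmap=FF.......... | a=[0] d=[1]
append(d, 2): bitmap=FFFF........ | a=[0] d=[1, 2, 3]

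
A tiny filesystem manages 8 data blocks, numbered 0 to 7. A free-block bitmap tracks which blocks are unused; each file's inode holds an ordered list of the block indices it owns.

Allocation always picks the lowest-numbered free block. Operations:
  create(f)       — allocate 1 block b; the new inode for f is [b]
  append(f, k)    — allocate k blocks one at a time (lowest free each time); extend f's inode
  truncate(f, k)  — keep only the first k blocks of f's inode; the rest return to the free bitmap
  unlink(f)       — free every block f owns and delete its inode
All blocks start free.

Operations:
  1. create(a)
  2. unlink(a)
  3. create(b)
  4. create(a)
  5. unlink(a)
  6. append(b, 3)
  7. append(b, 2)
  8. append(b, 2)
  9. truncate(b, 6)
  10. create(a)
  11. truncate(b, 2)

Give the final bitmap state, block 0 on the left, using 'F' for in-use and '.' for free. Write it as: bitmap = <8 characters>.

bitmap = FF....F.

after create(a) → a:[0]  free=[F.......]
after unlink(a) →   free=[........]
after create(b) → b:[0]  free=[F.......]
after create(a) → a:[1], b:[0]  free=[FF......]
after unlink(a) → b:[0]  free=[F.......]
after append(b, 3) → b:[0, 1, 2, 3]  free=[FFFF....]
after append(b, 2) → b:[0, 1, 2, 3, 4, 5]  free=[FFFFFF..]
after append(b, 2) → b:[0, 1, 2, 3, 4, 5, 6, 7]  free=[FFFFFFFF]
after truncate(b, 6) → b:[0, 1, 2, 3, 4, 5]  free=[FFFFFF..]
after create(a) → a:[6], b:[0, 1, 2, 3, 4, 5]  free=[FFFFFFF.]
after truncate(b, 2) → a:[6], b:[0, 1]  free=[FF....F.]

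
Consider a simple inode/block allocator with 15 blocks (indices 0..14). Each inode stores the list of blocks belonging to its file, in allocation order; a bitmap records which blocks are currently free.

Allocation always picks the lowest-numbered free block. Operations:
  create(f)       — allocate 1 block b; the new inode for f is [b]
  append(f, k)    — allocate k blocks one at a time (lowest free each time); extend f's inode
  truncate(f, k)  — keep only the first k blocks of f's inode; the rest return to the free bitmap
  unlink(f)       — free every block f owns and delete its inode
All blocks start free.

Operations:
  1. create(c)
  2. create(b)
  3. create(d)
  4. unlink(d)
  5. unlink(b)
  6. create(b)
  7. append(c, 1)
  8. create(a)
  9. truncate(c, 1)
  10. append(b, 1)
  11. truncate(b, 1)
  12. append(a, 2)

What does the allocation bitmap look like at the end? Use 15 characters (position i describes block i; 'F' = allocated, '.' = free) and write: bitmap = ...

create(c): bitmap=F.............. | c=[0]
create(b): bitmap=FF............. | b=[1] c=[0]
create(d): bitmap=FFF............ | b=[1] c=[0] d=[2]
unlink(d): bitmap=FF............. | b=[1] c=[0]
unlink(b): bitmap=F.............. | c=[0]
create(b): bitmap=FF............. | b=[1] c=[0]
append(c, 1): bitmap=FFF............ | b=[1] c=[0, 2]
create(a): bitmap=FFFF........... | a=[3] b=[1] c=[0, 2]
truncate(c, 1): bitmap=FF.F........... | a=[3] b=[1] c=[0]
append(b, 1): bitmap=FFFF........... | a=[3] b=[1, 2] c=[0]
truncate(b, 1): bitmap=FF.F........... | a=[3] b=[1] c=[0]
append(a, 2): bitmap=FFFFF.......... | a=[3, 2, 4] b=[1] c=[0]

bitmap = FFFFF..........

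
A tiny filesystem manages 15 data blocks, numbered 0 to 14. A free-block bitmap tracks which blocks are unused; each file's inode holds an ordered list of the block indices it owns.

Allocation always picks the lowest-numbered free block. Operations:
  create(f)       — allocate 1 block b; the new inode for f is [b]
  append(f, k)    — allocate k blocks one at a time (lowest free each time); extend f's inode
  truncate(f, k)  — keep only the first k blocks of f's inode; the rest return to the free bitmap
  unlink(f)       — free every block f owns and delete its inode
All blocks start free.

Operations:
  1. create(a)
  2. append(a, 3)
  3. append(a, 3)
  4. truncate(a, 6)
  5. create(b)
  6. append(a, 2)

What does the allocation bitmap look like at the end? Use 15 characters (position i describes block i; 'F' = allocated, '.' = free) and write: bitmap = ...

after create(a) → a:[0]  free=[F..............]
after append(a, 3) → a:[0, 1, 2, 3]  free=[FFFF...........]
after append(a, 3) → a:[0, 1, 2, 3, 4, 5, 6]  free=[FFFFFFF........]
after truncate(a, 6) → a:[0, 1, 2, 3, 4, 5]  free=[FFFFFF.........]
after create(b) → a:[0, 1, 2, 3, 4, 5], b:[6]  free=[FFFFFFF........]
after append(a, 2) → a:[0, 1, 2, 3, 4, 5, 7, 8], b:[6]  free=[FFFFFFFFF......]

bitmap = FFFFFFFFF......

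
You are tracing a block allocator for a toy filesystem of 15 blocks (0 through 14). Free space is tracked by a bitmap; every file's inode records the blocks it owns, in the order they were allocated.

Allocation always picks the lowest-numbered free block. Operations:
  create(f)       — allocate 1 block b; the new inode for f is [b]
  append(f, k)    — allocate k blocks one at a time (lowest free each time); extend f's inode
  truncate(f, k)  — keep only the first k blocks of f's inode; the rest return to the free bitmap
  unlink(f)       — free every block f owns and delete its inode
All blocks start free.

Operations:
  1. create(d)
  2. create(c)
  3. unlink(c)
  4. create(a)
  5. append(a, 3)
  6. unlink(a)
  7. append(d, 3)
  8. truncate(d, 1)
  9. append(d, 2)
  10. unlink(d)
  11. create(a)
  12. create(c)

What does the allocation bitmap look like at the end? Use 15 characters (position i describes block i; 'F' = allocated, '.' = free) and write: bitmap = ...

bitmap = FF.............

  1. create(d)  ⇒  F..............  {d→[0]}
  2. create(c)  ⇒  FF.............  {c→[1]; d→[0]}
  3. unlink(c)  ⇒  F..............  {d→[0]}
  4. create(a)  ⇒  FF.............  {a→[1]; d→[0]}
  5. append(a, 3)  ⇒  FFFFF..........  {a→[1, 2, 3, 4]; d→[0]}
  6. unlink(a)  ⇒  F..............  {d→[0]}
  7. append(d, 3)  ⇒  FFFF...........  {d→[0, 1, 2, 3]}
  8. truncate(d, 1)  ⇒  F..............  {d→[0]}
  9. append(d, 2)  ⇒  FFF............  {d→[0, 1, 2]}
  10. unlink(d)  ⇒  ...............  {}
  11. create(a)  ⇒  F..............  {a→[0]}
  12. create(c)  ⇒  FF.............  {a→[0]; c→[1]}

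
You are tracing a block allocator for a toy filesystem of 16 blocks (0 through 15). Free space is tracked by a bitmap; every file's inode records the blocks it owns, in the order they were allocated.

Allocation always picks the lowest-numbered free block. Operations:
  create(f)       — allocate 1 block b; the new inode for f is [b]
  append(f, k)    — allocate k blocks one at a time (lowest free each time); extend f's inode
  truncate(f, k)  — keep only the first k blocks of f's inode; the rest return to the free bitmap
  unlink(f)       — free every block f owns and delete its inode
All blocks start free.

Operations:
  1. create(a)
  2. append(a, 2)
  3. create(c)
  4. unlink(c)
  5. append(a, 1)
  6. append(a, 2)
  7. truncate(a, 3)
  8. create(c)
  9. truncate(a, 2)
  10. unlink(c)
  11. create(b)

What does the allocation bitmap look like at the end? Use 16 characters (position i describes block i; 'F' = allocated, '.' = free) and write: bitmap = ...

[1] create(a) — a=0 (map F...............)
[2] append(a, 2) — a=0,1,2 (map FFF.............)
[3] create(c) — a=0,1,2 c=3 (map FFFF............)
[4] unlink(c) — a=0,1,2 (map FFF.............)
[5] append(a, 1) — a=0,1,2,3 (map FFFF............)
[6] append(a, 2) — a=0,1,2,3,4,5 (map FFFFFF..........)
[7] truncate(a, 3) — a=0,1,2 (map FFF.............)
[8] create(c) — a=0,1,2 c=3 (map FFFF............)
[9] truncate(a, 2) — a=0,1 c=3 (map FF.F............)
[10] unlink(c) — a=0,1 (map FF..............)
[11] create(b) — a=0,1 b=2 (map FFF.............)

bitmap = FFF.............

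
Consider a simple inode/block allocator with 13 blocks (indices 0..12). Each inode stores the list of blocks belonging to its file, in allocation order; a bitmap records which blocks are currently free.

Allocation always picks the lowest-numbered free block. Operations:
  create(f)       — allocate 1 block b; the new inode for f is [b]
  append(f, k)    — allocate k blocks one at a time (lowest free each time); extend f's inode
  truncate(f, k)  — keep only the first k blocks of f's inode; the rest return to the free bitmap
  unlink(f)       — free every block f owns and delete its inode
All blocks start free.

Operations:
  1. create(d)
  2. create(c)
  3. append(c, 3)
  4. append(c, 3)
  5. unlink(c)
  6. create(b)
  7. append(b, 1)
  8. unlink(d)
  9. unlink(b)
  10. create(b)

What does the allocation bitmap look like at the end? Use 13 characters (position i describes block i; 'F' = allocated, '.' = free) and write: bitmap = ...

after create(d) → d:[0]  free=[F............]
after create(c) → c:[1], d:[0]  free=[FF...........]
after append(c, 3) → c:[1, 2, 3, 4], d:[0]  free=[FFFFF........]
after append(c, 3) → c:[1, 2, 3, 4, 5, 6, 7], d:[0]  free=[FFFFFFFF.....]
after unlink(c) → d:[0]  free=[F............]
after create(b) → b:[1], d:[0]  free=[FF...........]
after append(b, 1) → b:[1, 2], d:[0]  free=[FFF..........]
after unlink(d) → b:[1, 2]  free=[.FF..........]
after unlink(b) →   free=[.............]
after create(b) → b:[0]  free=[F............]

bitmap = F............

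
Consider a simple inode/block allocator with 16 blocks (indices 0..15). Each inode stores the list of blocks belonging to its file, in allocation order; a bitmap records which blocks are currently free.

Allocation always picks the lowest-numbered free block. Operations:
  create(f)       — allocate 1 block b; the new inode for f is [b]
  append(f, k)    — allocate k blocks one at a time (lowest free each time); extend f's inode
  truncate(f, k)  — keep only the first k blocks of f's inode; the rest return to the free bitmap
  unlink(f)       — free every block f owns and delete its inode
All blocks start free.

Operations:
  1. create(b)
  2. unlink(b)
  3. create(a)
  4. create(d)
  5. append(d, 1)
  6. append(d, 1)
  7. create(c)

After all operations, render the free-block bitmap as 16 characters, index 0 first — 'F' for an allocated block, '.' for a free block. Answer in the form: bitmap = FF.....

bitmap = FFFFF...........

after create(b) → b:[0]  free=[F...............]
after unlink(b) →   free=[................]
after create(a) → a:[0]  free=[F...............]
after create(d) → a:[0], d:[1]  free=[FF..............]
after append(d, 1) → a:[0], d:[1, 2]  free=[FFF.............]
after append(d, 1) → a:[0], d:[1, 2, 3]  free=[FFFF............]
after create(c) → a:[0], c:[4], d:[1, 2, 3]  free=[FFFFF...........]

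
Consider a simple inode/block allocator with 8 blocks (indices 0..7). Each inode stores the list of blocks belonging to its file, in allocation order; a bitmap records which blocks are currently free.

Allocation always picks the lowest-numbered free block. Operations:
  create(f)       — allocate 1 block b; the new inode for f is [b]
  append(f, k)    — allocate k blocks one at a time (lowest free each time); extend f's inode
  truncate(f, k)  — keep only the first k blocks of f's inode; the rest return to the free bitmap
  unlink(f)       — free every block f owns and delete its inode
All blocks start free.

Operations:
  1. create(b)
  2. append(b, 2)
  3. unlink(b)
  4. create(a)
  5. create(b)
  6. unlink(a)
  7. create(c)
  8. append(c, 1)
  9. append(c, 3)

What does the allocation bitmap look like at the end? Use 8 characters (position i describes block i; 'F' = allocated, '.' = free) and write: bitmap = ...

[1] create(b) — b=0 (map F.......)
[2] append(b, 2) — b=0,1,2 (map FFF.....)
[3] unlink(b) —  (map ........)
[4] create(a) — a=0 (map F.......)
[5] create(b) — a=0 b=1 (map FF......)
[6] unlink(a) — b=1 (map .F......)
[7] create(c) — b=1 c=0 (map FF......)
[8] append(c, 1) — b=1 c=0,2 (map FFF.....)
[9] append(c, 3) — b=1 c=0,2,3,4,5 (map FFFFFF..)

bitmap = FFFFFF..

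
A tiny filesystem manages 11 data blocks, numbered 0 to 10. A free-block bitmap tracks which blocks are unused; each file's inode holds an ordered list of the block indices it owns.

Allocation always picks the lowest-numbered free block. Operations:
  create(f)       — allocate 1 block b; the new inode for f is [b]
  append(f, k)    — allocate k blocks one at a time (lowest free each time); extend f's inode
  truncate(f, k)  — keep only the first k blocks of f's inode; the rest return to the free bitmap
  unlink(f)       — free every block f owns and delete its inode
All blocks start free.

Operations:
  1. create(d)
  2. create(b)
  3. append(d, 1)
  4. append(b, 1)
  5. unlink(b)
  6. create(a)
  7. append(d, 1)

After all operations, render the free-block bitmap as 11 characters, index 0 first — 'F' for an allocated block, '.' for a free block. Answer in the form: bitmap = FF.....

[1] create(d) — d=0 (map F..........)
[2] create(b) — b=1 d=0 (map FF.........)
[3] append(d, 1) — b=1 d=0,2 (map FFF........)
[4] append(b, 1) — b=1,3 d=0,2 (map FFFF.......)
[5] unlink(b) — d=0,2 (map F.F........)
[6] create(a) — a=1 d=0,2 (map FFF........)
[7] append(d, 1) — a=1 d=0,2,3 (map FFFF.......)

bitmap = FFFF.......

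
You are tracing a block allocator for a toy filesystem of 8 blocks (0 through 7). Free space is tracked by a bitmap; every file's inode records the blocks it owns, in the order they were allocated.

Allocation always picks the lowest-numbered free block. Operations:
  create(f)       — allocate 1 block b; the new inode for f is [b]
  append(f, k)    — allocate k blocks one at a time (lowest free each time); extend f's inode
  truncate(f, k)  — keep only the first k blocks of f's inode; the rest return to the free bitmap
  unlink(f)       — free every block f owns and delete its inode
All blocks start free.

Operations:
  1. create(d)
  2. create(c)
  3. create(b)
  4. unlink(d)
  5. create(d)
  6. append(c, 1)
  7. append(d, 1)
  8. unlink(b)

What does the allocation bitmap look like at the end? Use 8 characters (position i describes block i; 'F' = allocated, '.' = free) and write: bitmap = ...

bitmap = FF.FF...

[1] create(d) — d=0 (map F.......)
[2] create(c) — c=1 d=0 (map FF......)
[3] create(b) — b=2 c=1 d=0 (map FFF.....)
[4] unlink(d) — b=2 c=1 (map .FF.....)
[5] create(d) — b=2 c=1 d=0 (map FFF.....)
[6] append(c, 1) — b=2 c=1,3 d=0 (map FFFF....)
[7] append(d, 1) — b=2 c=1,3 d=0,4 (map FFFFF...)
[8] unlink(b) — c=1,3 d=0,4 (map FF.FF...)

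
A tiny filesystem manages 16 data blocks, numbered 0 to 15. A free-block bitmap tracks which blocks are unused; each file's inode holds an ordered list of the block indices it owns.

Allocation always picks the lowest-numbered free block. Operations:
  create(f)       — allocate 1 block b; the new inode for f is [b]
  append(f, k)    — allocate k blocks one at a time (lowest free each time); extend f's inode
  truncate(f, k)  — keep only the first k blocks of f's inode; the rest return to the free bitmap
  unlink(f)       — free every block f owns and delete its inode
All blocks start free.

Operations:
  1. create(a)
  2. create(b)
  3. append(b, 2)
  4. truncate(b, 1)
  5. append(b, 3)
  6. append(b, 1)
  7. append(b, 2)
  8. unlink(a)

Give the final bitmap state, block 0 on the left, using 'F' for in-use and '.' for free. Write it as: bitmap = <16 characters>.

  1. create(a)  ⇒  F...............  {a→[0]}
  2. create(b)  ⇒  FF..............  {a→[0]; b→[1]}
  3. append(b, 2)  ⇒  FFFF............  {a→[0]; b→[1, 2, 3]}
  4. truncate(b, 1)  ⇒  FF..............  {a→[0]; b→[1]}
  5. append(b, 3)  ⇒  FFFFF...........  {a→[0]; b→[1, 2, 3, 4]}
  6. append(b, 1)  ⇒  FFFFFF..........  {a→[0]; b→[1, 2, 3, 4, 5]}
  7. append(b, 2)  ⇒  FFFFFFFF........  {a→[0]; b→[1, 2, 3, 4, 5, 6, 7]}
  8. unlink(a)  ⇒  .FFFFFFF........  {b→[1, 2, 3, 4, 5, 6, 7]}

bitmap = .FFFFFFF........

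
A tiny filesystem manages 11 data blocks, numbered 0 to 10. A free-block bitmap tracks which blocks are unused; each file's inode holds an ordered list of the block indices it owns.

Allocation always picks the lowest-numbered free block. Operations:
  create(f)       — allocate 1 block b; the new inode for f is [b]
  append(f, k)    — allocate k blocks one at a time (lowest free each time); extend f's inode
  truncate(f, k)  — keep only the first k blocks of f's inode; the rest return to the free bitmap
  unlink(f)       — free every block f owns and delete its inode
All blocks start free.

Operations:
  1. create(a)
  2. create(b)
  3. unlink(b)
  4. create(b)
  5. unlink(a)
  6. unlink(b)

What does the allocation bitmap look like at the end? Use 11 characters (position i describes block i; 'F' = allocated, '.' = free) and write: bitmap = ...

bitmap = ...........

[1] create(a) — a=0 (map F..........)
[2] create(b) — a=0 b=1 (map FF.........)
[3] unlink(b) — a=0 (map F..........)
[4] create(b) — a=0 b=1 (map FF.........)
[5] unlink(a) — b=1 (map .F.........)
[6] unlink(b) —  (map ...........)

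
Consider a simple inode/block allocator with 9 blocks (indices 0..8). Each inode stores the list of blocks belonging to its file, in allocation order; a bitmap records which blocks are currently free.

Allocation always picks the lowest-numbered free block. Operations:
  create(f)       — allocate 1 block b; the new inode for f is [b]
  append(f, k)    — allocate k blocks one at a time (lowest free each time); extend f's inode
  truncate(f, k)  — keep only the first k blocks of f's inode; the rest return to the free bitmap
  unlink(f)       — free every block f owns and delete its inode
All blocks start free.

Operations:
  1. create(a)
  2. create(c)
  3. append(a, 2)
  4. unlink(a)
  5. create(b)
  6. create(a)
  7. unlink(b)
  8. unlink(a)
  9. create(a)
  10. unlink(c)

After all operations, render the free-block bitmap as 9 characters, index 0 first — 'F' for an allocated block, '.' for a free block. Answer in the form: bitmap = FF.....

create(a): bitmap=F........ | a=[0]
create(c): bitmap=FF....... | a=[0] c=[1]
append(a, 2): bitmap=FFFF..... | a=[0, 2, 3] c=[1]
unlink(a): bitmap=.F....... | c=[1]
create(b): bitmap=FF....... | b=[0] c=[1]
create(a): bitmap=FFF...... | a=[2] b=[0] c=[1]
unlink(b): bitmap=.FF...... | a=[2] c=[1]
unlink(a): bitmap=.F....... | c=[1]
create(a): bitmap=FF....... | a=[0] c=[1]
unlink(c): bitmap=F........ | a=[0]

bitmap = F........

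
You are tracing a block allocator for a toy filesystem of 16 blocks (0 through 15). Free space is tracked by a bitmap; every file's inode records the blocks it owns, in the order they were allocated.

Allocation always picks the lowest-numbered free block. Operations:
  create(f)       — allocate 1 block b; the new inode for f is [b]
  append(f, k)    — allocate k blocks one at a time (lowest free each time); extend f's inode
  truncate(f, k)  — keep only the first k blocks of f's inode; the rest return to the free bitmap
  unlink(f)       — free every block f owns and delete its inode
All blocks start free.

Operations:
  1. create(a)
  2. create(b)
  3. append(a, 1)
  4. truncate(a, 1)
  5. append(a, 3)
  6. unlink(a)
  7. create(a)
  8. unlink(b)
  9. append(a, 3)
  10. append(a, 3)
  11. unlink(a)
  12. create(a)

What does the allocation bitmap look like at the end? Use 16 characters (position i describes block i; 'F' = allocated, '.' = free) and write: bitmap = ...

bitmap = F...............

after create(a) → a:[0]  free=[F...............]
after create(b) → a:[0], b:[1]  free=[FF..............]
after append(a, 1) → a:[0, 2], b:[1]  free=[FFF.............]
after truncate(a, 1) → a:[0], b:[1]  free=[FF..............]
after append(a, 3) → a:[0, 2, 3, 4], b:[1]  free=[FFFFF...........]
after unlink(a) → b:[1]  free=[.F..............]
after create(a) → a:[0], b:[1]  free=[FF..............]
after unlink(b) → a:[0]  free=[F...............]
after append(a, 3) → a:[0, 1, 2, 3]  free=[FFFF............]
after append(a, 3) → a:[0, 1, 2, 3, 4, 5, 6]  free=[FFFFFFF.........]
after unlink(a) →   free=[................]
after create(a) → a:[0]  free=[F...............]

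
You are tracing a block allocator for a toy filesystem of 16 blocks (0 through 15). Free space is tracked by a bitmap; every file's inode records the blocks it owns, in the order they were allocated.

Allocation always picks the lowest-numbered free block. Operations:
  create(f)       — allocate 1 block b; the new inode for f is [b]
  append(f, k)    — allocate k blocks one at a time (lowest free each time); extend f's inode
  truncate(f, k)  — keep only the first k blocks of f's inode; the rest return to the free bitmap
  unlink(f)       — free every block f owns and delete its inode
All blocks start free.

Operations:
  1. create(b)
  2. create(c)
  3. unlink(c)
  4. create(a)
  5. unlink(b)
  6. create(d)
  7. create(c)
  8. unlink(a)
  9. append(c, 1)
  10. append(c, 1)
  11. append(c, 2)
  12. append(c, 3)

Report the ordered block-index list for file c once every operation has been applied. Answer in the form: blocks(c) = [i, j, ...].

blocks(c) = [2, 1, 3, 4, 5, 6, 7, 8]

create(b): bitmap=F............... | b=[0]
create(c): bitmap=FF.............. | b=[0] c=[1]
unlink(c): bitmap=F............... | b=[0]
create(a): bitmap=FF.............. | a=[1] b=[0]
unlink(b): bitmap=.F.............. | a=[1]
create(d): bitmap=FF.............. | a=[1] d=[0]
create(c): bitmap=FFF............. | a=[1] c=[2] d=[0]
unlink(a): bitmap=F.F............. | c=[2] d=[0]
append(c, 1): bitmap=FFF............. | c=[2, 1] d=[0]
append(c, 1): bitmap=FFFF............ | c=[2, 1, 3] d=[0]
append(c, 2): bitmap=FFFFFF.......... | c=[2, 1, 3, 4, 5] d=[0]
append(c, 3): bitmap=FFFFFFFFF....... | c=[2, 1, 3, 4, 5, 6, 7, 8] d=[0]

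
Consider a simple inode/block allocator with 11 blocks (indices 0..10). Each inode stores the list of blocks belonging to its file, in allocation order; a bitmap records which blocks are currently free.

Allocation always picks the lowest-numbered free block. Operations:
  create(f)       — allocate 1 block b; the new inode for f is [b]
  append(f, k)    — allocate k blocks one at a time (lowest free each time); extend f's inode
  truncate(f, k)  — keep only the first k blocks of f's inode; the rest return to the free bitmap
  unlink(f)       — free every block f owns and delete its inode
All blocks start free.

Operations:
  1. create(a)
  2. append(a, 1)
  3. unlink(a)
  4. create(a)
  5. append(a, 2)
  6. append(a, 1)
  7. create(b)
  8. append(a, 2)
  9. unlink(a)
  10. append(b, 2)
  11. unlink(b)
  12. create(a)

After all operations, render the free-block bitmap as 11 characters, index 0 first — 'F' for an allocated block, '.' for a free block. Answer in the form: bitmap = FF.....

  1. create(a)  ⇒  F..........  {a→[0]}
  2. append(a, 1)  ⇒  FF.........  {a→[0, 1]}
  3. unlink(a)  ⇒  ...........  {}
  4. create(a)  ⇒  F..........  {a→[0]}
  5. append(a, 2)  ⇒  FFF........  {a→[0, 1, 2]}
  6. append(a, 1)  ⇒  FFFF.......  {a→[0, 1, 2, 3]}
  7. create(b)  ⇒  FFFFF......  {a→[0, 1, 2, 3]; b→[4]}
  8. append(a, 2)  ⇒  FFFFFFF....  {a→[0, 1, 2, 3, 5, 6]; b→[4]}
  9. unlink(a)  ⇒  ....F......  {b→[4]}
  10. append(b, 2)  ⇒  FF..F......  {b→[4, 0, 1]}
  11. unlink(b)  ⇒  ...........  {}
  12. create(a)  ⇒  F..........  {a→[0]}

bitmap = F..........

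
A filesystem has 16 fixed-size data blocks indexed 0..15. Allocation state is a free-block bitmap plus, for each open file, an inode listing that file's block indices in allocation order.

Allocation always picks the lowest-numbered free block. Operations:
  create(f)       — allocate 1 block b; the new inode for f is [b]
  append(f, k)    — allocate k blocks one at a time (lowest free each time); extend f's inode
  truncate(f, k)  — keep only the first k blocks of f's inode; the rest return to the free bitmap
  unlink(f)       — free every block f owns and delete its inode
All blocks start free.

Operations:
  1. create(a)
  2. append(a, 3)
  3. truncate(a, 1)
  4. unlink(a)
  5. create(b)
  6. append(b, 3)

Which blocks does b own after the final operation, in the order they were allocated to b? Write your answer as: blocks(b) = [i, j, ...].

blocks(b) = [0, 1, 2, 3]

after create(a) → a:[0]  free=[F...............]
after append(a, 3) → a:[0, 1, 2, 3]  free=[FFFF............]
after truncate(a, 1) → a:[0]  free=[F...............]
after unlink(a) →   free=[................]
after create(b) → b:[0]  free=[F...............]
after append(b, 3) → b:[0, 1, 2, 3]  free=[FFFF............]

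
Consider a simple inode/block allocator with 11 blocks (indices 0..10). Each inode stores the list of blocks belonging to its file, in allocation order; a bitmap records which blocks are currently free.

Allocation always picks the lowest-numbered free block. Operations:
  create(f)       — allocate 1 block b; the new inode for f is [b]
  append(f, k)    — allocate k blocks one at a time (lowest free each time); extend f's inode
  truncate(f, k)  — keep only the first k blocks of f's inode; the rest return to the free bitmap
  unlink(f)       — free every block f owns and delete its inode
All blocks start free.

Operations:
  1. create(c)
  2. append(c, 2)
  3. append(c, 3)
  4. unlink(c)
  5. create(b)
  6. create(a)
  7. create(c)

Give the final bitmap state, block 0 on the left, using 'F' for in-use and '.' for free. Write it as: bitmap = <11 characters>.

bitmap = FFF........

create(c): bitmap=F.......... | c=[0]
append(c, 2): bitmap=FFF........ | c=[0, 1, 2]
append(c, 3): bitmap=FFFFFF..... | c=[0, 1, 2, 3, 4, 5]
unlink(c): bitmap=........... | 
create(b): bitmap=F.......... | b=[0]
create(a): bitmap=FF......... | a=[1] b=[0]
create(c): bitmap=FFF........ | a=[1] b=[0] c=[2]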